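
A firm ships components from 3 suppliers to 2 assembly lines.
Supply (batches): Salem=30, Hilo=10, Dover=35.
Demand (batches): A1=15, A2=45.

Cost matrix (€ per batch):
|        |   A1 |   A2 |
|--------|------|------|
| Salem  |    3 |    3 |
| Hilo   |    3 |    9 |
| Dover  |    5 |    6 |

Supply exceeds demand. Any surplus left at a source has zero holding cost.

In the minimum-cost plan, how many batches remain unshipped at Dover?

Minimum-cost shipments:
  Salem->A2: 30 × €3 = €90
  Hilo->A1: 10 × €3 = €30
  Dover->A1: 5 × €5 = €25
  Dover->A2: 15 × €6 = €90
Total cost = €235.
Dover ships 20 of its 35, leaving 15.

15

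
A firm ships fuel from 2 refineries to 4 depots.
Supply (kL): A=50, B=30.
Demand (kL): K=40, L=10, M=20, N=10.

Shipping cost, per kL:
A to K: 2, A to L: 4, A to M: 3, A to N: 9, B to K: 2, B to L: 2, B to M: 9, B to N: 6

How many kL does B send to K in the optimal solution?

Solving gives:
  A–K: 30 × 2 = 60
  A–M: 20 × 3 = 60
  B–K: 10 × 2 = 20
  B–L: 10 × 2 = 20
  B–N: 10 × 6 = 60
Total cost = 220.
So B→K carries 10 kL.

10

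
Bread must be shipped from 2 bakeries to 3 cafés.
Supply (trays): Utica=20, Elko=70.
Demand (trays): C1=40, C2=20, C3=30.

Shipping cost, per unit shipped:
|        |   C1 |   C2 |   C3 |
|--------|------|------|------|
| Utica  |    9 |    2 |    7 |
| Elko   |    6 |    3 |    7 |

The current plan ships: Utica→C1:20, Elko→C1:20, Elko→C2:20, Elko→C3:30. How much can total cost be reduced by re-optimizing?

80

Current plan cost = 20·9 + 20·6 + 20·3 + 30·7 = 570.
Optimal plan:
  Utica to C2: 20 × 2 = 40
  Elko to C1: 40 × 6 = 240
  Elko to C3: 30 × 7 = 210
Optimal cost = 490.
Saving = 570 − 490 = 80.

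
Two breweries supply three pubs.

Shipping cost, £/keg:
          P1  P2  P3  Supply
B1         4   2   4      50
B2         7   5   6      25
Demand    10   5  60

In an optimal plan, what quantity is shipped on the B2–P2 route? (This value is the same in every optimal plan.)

Optimal shipments:
  B1→P1: 10 kegs
  B1→P2: 5 kegs
  B1→P3: 35 kegs
  B2→P3: 25 kegs
Total cost = £340.
The route B2→P2 is not used.

0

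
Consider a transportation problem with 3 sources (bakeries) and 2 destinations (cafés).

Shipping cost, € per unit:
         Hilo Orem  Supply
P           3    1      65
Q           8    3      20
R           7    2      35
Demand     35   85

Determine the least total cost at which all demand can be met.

A cheapest plan:
  P to Hilo: 35 × €3 = €105
  P to Orem: 30 × €1 = €30
  Q to Orem: 20 × €3 = €60
  R to Orem: 35 × €2 = €70
Total = 105 + 30 + 60 + 70 = €265.

265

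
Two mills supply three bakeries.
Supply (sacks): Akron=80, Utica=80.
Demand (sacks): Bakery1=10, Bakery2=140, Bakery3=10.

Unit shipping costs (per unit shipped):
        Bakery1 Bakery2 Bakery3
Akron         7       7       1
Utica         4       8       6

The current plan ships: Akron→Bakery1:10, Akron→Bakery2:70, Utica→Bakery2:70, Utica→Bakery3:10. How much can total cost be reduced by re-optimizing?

80

Current plan cost = 10·7 + 70·7 + 70·8 + 10·6 = 1180.
Optimal plan:
  Akron to Bakery2: 70 × 7 = 490
  Akron to Bakery3: 10 × 1 = 10
  Utica to Bakery1: 10 × 4 = 40
  Utica to Bakery2: 70 × 8 = 560
Optimal cost = 1100.
Saving = 1180 − 1100 = 80.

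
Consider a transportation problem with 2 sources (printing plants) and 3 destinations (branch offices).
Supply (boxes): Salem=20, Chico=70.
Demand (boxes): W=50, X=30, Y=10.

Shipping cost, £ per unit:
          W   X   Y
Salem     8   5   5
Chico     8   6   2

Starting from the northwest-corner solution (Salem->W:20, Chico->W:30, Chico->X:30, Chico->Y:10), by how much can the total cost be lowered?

Current plan cost = 20·8 + 30·8 + 30·6 + 10·2 = £600.
Optimal plan:
  Salem–X: 20 × £5 = £100
  Chico–W: 50 × £8 = £400
  Chico–X: 10 × £6 = £60
  Chico–Y: 10 × £2 = £20
Optimal cost = £580.
Saving = 600 − 580 = £20.

20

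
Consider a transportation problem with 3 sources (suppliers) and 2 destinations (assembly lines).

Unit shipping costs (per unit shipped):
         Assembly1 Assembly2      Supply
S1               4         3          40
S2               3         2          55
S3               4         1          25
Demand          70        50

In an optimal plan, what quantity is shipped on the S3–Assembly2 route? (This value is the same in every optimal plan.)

The minimum-cost plan:
  S1 to Assembly1: 40 × 4 = 160
  S2 to Assembly1: 30 × 3 = 90
  S2 to Assembly2: 25 × 2 = 50
  S3 to Assembly2: 25 × 1 = 25
Total cost = 325.
So S3→Assembly2 carries 25 batches.

25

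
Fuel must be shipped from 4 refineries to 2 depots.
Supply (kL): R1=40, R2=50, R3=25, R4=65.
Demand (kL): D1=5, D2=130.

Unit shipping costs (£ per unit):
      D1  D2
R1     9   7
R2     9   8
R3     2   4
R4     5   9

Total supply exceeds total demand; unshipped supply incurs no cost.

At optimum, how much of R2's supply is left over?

An optimal plan:
  R1–D2: 40 × £7 = £280
  R2–D2: 50 × £8 = £400
  R3–D2: 25 × £4 = £100
  R4–D1: 5 × £5 = £25
  R4–D2: 15 × £9 = £135
Total cost = £940.
R2 ships 50 of its 50, leaving 0.

0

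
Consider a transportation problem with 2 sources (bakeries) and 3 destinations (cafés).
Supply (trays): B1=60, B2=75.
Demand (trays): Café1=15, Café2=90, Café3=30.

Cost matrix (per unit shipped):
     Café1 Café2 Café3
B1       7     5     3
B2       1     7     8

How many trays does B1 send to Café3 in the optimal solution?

Optimal shipments:
  B1->Café2: 30 trays
  B1->Café3: 30 trays
  B2->Café1: 15 trays
  B2->Café2: 60 trays
Total cost = 675.
So B1→Café3 carries 30 trays.

30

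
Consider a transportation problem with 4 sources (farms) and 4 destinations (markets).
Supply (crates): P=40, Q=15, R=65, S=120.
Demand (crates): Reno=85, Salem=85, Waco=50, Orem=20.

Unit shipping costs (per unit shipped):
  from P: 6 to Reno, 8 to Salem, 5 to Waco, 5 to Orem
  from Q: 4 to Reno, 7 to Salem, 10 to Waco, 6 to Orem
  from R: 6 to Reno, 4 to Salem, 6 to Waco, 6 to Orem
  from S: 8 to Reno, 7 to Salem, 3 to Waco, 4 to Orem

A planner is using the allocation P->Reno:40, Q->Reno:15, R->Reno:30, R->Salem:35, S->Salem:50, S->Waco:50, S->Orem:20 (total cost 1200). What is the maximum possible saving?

Current plan cost = 40·6 + 15·4 + 30·6 + 35·4 + 50·7 + 50·3 + 20·4 = 1200.
Optimal plan:
  P to Reno: 40 × 6 = 240
  Q to Reno: 15 × 4 = 60
  R to Salem: 65 × 4 = 260
  S to Reno: 30 × 8 = 240
  S to Salem: 20 × 7 = 140
  S to Waco: 50 × 3 = 150
  S to Orem: 20 × 4 = 80
Optimal cost = 1170.
Saving = 1200 − 1170 = 30.

30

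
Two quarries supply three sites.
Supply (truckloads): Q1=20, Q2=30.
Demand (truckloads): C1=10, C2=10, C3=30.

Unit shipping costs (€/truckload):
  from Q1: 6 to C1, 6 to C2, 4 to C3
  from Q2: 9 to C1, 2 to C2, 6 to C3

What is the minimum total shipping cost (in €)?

240

A cheapest plan:
  Q1 to C1: 10 × €6 = €60
  Q1 to C3: 10 × €4 = €40
  Q2 to C2: 10 × €2 = €20
  Q2 to C3: 20 × €6 = €120
Total = 60 + 40 + 20 + 120 = €240.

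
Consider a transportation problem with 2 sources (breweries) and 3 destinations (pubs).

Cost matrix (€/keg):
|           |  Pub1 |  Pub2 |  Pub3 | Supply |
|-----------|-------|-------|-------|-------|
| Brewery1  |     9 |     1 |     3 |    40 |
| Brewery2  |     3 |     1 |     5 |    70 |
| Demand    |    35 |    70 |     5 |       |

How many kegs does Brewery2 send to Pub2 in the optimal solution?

35

Solving gives:
  Brewery1→Pub2: 35 × €1 = €35
  Brewery1→Pub3: 5 × €3 = €15
  Brewery2→Pub1: 35 × €3 = €105
  Brewery2→Pub2: 35 × €1 = €35
Total cost = €190.
So Brewery2→Pub2 carries 35 kegs.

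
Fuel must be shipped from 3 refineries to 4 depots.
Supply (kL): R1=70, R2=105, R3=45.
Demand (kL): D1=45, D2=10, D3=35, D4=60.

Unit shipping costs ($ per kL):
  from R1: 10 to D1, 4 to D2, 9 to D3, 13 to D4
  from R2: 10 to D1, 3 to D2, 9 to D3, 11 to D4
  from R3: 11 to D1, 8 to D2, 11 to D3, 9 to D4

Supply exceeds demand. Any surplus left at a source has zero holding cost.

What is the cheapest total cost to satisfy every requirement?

A cheapest plan:
  R1->D3: 35 kL
  R2->D1: 45 kL
  R2->D2: 10 kL
  R2->D4: 15 kL
  R3->D4: 45 kL
Total cost = $1365.
(Supply check: R1 ships 35; R2 ships 70; R3 ships 45.)

1365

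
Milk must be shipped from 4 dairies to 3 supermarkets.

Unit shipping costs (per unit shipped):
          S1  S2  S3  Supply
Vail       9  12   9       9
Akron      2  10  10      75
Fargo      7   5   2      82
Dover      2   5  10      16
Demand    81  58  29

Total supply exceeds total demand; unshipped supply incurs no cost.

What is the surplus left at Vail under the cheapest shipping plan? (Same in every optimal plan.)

9

Minimum-cost shipments:
  Akron->S1: 75 crates
  Fargo->S2: 53 crates
  Fargo->S3: 29 crates
  Dover->S1: 6 crates
  Dover->S2: 5 crates
Total cost = 510.
Vail ships 0 of its 9, leaving 9.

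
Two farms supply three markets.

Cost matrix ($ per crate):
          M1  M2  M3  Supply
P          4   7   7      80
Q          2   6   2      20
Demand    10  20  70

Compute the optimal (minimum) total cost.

570

One minimum-cost allocation:
  P to M1: 10 × $4 = $40
  P to M2: 20 × $7 = $140
  P to M3: 50 × $7 = $350
  Q to M3: 20 × $2 = $40
Total = 40 + 140 + 350 + 40 = $570.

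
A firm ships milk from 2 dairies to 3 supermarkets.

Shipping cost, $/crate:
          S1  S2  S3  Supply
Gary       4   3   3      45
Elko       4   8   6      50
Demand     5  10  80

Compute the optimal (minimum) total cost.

425

A cheapest plan:
  Gary–S2: 10 × $3 = $30
  Gary–S3: 35 × $3 = $105
  Elko–S1: 5 × $4 = $20
  Elko–S3: 45 × $6 = $270
Total = 30 + 105 + 20 + 270 = $425.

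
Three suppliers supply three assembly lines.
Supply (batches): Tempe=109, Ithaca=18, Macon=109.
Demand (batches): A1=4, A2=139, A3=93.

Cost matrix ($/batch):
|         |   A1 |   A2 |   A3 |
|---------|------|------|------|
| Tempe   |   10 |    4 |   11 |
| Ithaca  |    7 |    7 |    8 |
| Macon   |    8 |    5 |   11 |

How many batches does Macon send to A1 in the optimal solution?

4

The minimum-cost plan:
  Tempe–A2: 109 × $4 = $436
  Ithaca–A3: 18 × $8 = $144
  Macon–A1: 4 × $8 = $32
  Macon–A2: 30 × $5 = $150
  Macon–A3: 75 × $11 = $825
Total cost = $1587.
So Macon→A1 carries 4 batches.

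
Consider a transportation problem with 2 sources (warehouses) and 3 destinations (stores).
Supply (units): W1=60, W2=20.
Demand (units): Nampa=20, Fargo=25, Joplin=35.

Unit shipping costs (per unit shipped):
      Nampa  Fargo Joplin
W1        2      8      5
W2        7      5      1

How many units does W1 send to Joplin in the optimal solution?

The minimum-cost plan:
  W1->Nampa: 20 units
  W1->Fargo: 25 units
  W1->Joplin: 15 units
  W2->Joplin: 20 units
Total cost = 335.
So W1→Joplin carries 15 units.

15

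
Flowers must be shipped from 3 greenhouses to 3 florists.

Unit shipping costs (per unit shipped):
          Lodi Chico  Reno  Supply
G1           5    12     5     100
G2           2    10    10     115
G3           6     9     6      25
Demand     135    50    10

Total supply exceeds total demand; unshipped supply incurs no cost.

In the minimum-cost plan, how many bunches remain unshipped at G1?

Minimum-cost shipments:
  G1->Lodi: 20 × 5 = 100
  G1->Chico: 25 × 12 = 300
  G1->Reno: 10 × 5 = 50
  G2->Lodi: 115 × 2 = 230
  G3->Chico: 25 × 9 = 225
Total cost = 905.
G1 ships 55 of its 100, leaving 45.

45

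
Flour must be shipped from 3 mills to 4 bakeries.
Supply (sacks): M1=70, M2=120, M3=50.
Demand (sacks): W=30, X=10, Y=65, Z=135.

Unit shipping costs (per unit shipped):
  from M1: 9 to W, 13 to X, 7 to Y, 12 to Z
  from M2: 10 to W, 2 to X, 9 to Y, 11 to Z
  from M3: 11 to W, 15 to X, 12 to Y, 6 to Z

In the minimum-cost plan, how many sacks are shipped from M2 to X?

10

Solving gives:
  M1->W: 5 × 9 = 45
  M1->Y: 65 × 7 = 455
  M2->W: 25 × 10 = 250
  M2->X: 10 × 2 = 20
  M2->Z: 85 × 11 = 935
  M3->Z: 50 × 6 = 300
Total cost = 2005.
So M2→X carries 10 sacks.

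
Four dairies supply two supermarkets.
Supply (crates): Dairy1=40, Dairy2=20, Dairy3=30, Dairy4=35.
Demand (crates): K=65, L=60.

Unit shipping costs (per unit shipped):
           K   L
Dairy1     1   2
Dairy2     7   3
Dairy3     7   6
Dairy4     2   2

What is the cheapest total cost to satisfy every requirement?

A cheapest plan:
  Dairy1–K: 40 × 1 = 40
  Dairy2–L: 20 × 3 = 60
  Dairy3–L: 30 × 6 = 180
  Dairy4–K: 25 × 2 = 50
  Dairy4–L: 10 × 2 = 20
Total = 40 + 60 + 180 + 50 + 20 = 350.

350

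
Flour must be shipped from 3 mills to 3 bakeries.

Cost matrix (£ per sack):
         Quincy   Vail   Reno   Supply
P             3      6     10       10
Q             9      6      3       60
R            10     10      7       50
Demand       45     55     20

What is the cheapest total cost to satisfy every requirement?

A cheapest plan:
  P→Quincy: 10 sacks
  Q→Vail: 40 sacks
  Q→Reno: 20 sacks
  R→Quincy: 35 sacks
  R→Vail: 15 sacks
Total cost = £830.

830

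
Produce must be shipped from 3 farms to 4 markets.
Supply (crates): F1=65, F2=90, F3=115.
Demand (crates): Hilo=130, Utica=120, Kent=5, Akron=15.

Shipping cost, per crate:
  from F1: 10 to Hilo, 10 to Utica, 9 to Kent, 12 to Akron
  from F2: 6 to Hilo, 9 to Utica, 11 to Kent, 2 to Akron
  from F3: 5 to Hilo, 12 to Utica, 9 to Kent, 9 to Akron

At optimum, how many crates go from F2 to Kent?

0

The minimum-cost plan:
  F1 to Utica: 60 × 10 = 600
  F1 to Kent: 5 × 9 = 45
  F2 to Hilo: 15 × 6 = 90
  F2 to Utica: 60 × 9 = 540
  F2 to Akron: 15 × 2 = 30
  F3 to Hilo: 115 × 5 = 575
Total cost = 1880.
The route F2→Kent is not used.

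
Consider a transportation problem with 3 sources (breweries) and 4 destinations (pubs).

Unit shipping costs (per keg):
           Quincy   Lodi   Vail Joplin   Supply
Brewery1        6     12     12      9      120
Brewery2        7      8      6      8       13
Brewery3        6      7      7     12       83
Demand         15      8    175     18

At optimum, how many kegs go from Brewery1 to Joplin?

The minimum-cost plan:
  Brewery1->Quincy: 15 × 6 = 90
  Brewery1->Lodi: 8 × 12 = 96
  Brewery1->Vail: 79 × 12 = 948
  Brewery1->Joplin: 18 × 9 = 162
  Brewery2->Vail: 13 × 6 = 78
  Brewery3->Vail: 83 × 7 = 581
Total cost = 1955.
So Brewery1→Joplin carries 18 kegs.

18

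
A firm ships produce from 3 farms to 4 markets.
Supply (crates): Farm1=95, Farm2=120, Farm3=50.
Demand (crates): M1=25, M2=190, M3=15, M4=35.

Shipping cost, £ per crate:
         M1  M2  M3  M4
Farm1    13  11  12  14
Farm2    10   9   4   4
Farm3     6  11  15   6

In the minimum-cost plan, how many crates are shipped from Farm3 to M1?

25

Optimal shipments:
  Farm1->M2: 95 × £11 = £1045
  Farm2->M2: 95 × £9 = £855
  Farm2->M3: 15 × £4 = £60
  Farm2->M4: 10 × £4 = £40
  Farm3->M1: 25 × £6 = £150
  Farm3->M4: 25 × £6 = £150
Total cost = £2300.
So Farm3→M1 carries 25 crates.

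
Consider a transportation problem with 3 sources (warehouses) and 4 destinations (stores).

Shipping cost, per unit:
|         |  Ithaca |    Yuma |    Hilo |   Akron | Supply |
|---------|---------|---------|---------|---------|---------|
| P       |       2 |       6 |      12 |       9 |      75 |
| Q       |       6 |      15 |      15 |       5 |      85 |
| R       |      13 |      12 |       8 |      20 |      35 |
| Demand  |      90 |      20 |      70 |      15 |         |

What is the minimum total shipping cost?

One minimum-cost allocation:
  P->Ithaca: 55 × 2 = 110
  P->Yuma: 20 × 6 = 120
  Q->Ithaca: 35 × 6 = 210
  Q->Hilo: 35 × 15 = 525
  Q->Akron: 15 × 5 = 75
  R->Hilo: 35 × 8 = 280
Total = 110 + 120 + 210 + 525 + 75 + 280 = 1320.
(Supply check: P ships 75; Q ships 85; R ships 35.)

1320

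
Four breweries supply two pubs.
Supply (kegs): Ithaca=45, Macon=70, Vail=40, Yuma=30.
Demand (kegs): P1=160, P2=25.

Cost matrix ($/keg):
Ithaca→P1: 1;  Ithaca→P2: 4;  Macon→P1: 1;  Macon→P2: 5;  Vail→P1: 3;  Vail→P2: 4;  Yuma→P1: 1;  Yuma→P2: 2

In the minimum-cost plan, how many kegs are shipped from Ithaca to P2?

The minimum-cost plan:
  Ithaca->P1: 45 × $1 = $45
  Macon->P1: 70 × $1 = $70
  Vail->P1: 40 × $3 = $120
  Yuma->P1: 5 × $1 = $5
  Yuma->P2: 25 × $2 = $50
Total cost = $290.
The route Ithaca→P2 is not used.

0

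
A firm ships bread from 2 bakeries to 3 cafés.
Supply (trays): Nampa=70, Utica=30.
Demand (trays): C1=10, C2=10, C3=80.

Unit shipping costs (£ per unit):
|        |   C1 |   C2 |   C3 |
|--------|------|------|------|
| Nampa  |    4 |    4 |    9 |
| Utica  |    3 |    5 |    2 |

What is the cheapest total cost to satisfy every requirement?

A cheapest plan:
  Nampa→C1: 10 × £4 = £40
  Nampa→C2: 10 × £4 = £40
  Nampa→C3: 50 × £9 = £450
  Utica→C3: 30 × £2 = £60
Total = 40 + 40 + 450 + 60 = £590.
(Supply check: Nampa ships 70; Utica ships 30.)

590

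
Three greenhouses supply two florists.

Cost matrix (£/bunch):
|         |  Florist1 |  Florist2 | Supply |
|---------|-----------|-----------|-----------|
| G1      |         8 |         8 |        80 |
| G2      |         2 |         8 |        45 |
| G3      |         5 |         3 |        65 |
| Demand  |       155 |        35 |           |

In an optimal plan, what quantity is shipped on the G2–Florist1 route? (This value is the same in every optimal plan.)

Solving gives:
  G1->Florist1: 80 × £8 = £640
  G2->Florist1: 45 × £2 = £90
  G3->Florist1: 30 × £5 = £150
  G3->Florist2: 35 × £3 = £105
Total cost = £985.
So G2→Florist1 carries 45 bunches.

45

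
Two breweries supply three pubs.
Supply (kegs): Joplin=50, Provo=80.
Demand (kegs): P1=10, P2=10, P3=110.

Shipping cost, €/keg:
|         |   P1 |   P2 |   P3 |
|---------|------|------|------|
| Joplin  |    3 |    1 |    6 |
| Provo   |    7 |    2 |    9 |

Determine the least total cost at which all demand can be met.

920

One minimum-cost allocation:
  Joplin to P1: 10 × €3 = €30
  Joplin to P3: 40 × €6 = €240
  Provo to P2: 10 × €2 = €20
  Provo to P3: 70 × €9 = €630
Total = 30 + 240 + 20 + 630 = €920.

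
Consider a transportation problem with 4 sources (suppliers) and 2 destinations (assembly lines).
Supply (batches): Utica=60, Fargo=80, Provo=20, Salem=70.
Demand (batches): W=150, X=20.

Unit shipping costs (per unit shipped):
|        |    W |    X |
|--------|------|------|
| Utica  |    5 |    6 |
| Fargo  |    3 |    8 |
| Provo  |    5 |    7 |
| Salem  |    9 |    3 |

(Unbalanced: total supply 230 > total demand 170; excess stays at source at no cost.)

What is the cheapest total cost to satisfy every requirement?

650

A cheapest plan:
  Utica–W: 50 × 5 = 250
  Fargo–W: 80 × 3 = 240
  Provo–W: 20 × 5 = 100
  Salem–X: 20 × 3 = 60
Total = 250 + 240 + 100 + 60 = 650.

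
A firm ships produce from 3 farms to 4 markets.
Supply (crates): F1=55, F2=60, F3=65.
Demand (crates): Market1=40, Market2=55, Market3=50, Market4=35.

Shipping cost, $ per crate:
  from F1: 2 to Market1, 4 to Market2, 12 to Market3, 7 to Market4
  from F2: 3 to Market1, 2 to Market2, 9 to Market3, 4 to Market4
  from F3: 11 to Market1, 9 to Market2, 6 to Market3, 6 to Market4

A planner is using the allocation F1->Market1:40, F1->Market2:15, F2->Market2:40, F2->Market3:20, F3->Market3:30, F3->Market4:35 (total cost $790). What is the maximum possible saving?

Current plan cost = 40·2 + 15·4 + 40·2 + 20·9 + 30·6 + 35·6 = $790.
Optimal plan:
  F1–Market1: 40 crates
  F1–Market2: 15 crates
  F2–Market2: 40 crates
  F2–Market4: 20 crates
  F3–Market3: 50 crates
  F3–Market4: 15 crates
Optimal cost = $690.
Saving = 790 − 690 = $100.

100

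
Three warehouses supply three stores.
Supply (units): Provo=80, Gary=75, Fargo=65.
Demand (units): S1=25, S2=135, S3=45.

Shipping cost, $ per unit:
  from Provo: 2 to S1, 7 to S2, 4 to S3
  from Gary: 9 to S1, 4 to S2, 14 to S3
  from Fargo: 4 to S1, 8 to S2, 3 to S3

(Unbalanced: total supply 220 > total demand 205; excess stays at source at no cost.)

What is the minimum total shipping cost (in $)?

Optimal allocation:
  Provo–S1: 25 units
  Provo–S2: 55 units
  Gary–S2: 75 units
  Fargo–S2: 5 units
  Fargo–S3: 45 units
Total cost = $910.

910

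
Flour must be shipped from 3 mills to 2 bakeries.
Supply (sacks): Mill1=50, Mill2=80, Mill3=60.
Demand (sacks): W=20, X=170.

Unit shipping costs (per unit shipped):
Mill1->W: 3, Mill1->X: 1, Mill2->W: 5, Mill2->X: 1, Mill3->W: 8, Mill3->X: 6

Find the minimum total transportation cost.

One minimum-cost allocation:
  Mill1->W: 20 × 3 = 60
  Mill1->X: 30 × 1 = 30
  Mill2->X: 80 × 1 = 80
  Mill3->X: 60 × 6 = 360
Total = 60 + 30 + 80 + 360 = 530.
(Supply check: Mill1 ships 50; Mill2 ships 80; Mill3 ships 60.)

530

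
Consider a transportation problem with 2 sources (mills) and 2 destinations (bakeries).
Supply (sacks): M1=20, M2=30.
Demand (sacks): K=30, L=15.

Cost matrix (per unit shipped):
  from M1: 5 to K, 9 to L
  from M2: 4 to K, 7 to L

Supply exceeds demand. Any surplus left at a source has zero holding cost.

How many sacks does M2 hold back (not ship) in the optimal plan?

An optimal plan:
  M1–K: 15 × 5 = 75
  M2–K: 15 × 4 = 60
  M2–L: 15 × 7 = 105
Total cost = 240.
M2 ships 30 of its 30, leaving 0.

0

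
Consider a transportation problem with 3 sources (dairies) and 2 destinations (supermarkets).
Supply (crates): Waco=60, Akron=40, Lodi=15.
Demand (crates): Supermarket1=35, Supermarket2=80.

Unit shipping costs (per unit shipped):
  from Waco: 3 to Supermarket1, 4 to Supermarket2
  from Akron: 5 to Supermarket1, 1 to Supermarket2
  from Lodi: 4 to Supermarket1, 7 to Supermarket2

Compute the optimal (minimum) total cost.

320

One minimum-cost allocation:
  Waco->Supermarket1: 20 × 3 = 60
  Waco->Supermarket2: 40 × 4 = 160
  Akron->Supermarket2: 40 × 1 = 40
  Lodi->Supermarket1: 15 × 4 = 60
Total = 60 + 160 + 40 + 60 = 320.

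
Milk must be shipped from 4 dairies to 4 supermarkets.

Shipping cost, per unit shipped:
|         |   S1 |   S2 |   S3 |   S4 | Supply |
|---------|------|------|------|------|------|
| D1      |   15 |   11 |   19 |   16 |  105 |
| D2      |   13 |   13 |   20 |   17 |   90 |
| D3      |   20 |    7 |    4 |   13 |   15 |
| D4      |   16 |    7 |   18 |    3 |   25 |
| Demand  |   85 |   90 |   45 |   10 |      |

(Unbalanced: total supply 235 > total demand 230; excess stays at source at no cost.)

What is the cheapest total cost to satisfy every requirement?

2695

An optimal shipping plan:
  D1->S2: 75 × 11 = 825
  D1->S3: 30 × 19 = 570
  D2->S1: 85 × 13 = 1105
  D3->S3: 15 × 4 = 60
  D4->S2: 15 × 7 = 105
  D4->S4: 10 × 3 = 30
Total = 825 + 570 + 1105 + 60 + 105 + 30 = 2695.
(Supply check: D1 ships 105; D2 ships 85; D3 ships 15; D4 ships 25.)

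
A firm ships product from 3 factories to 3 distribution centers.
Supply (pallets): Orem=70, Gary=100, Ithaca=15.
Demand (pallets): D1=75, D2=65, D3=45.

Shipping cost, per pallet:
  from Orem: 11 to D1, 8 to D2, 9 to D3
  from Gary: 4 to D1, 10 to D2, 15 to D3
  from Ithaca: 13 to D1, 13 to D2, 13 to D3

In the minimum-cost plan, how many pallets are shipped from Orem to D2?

40

Solving gives:
  Orem to D2: 40 × 8 = 320
  Orem to D3: 30 × 9 = 270
  Gary to D1: 75 × 4 = 300
  Gary to D2: 25 × 10 = 250
  Ithaca to D3: 15 × 13 = 195
Total cost = 1335.
So Orem→D2 carries 40 pallets.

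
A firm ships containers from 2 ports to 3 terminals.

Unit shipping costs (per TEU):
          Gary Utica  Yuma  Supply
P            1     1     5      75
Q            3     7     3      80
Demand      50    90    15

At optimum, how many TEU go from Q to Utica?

The minimum-cost plan:
  P->Utica: 75 × 1 = 75
  Q->Gary: 50 × 3 = 150
  Q->Utica: 15 × 7 = 105
  Q->Yuma: 15 × 3 = 45
Total cost = 375.
So Q→Utica carries 15 TEU.

15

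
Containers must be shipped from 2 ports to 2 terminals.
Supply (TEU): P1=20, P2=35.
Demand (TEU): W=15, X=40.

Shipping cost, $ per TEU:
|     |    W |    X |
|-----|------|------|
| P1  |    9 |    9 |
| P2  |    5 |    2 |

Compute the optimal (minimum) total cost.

A cheapest plan:
  P1->W: 15 × $9 = $135
  P1->X: 5 × $9 = $45
  P2->X: 35 × $2 = $70
Total = 135 + 45 + 70 = $250.

250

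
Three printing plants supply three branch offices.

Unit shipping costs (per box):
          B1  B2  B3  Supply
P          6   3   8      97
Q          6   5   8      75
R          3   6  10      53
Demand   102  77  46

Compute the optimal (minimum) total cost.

One minimum-cost allocation:
  P to B2: 77 boxes
  P to B3: 20 boxes
  Q to B1: 49 boxes
  Q to B3: 26 boxes
  R to B1: 53 boxes
Total cost = 1052.

1052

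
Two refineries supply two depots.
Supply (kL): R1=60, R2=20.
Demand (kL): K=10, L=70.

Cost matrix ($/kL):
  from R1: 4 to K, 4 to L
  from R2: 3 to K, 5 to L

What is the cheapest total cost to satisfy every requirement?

320

One minimum-cost allocation:
  R1–L: 60 kL
  R2–K: 10 kL
  R2–L: 10 kL
Total cost = $320.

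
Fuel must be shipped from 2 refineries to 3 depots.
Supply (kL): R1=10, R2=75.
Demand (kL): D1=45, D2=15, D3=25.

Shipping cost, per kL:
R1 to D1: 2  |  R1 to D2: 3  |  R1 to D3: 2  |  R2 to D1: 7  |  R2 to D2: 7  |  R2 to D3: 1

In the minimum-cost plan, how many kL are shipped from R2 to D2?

Optimal shipments:
  R1–D1: 10 × 2 = 20
  R2–D1: 35 × 7 = 245
  R2–D2: 15 × 7 = 105
  R2–D3: 25 × 1 = 25
Total cost = 395.
So R2→D2 carries 15 kL.

15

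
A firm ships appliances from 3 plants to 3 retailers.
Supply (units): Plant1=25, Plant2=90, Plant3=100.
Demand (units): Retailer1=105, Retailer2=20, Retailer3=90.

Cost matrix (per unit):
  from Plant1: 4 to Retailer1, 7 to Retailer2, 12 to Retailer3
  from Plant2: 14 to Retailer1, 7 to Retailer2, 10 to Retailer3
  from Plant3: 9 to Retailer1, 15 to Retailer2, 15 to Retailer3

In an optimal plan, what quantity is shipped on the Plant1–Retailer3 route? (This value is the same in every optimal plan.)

Solving gives:
  Plant1→Retailer1: 5 × 4 = 20
  Plant1→Retailer2: 20 × 7 = 140
  Plant2→Retailer3: 90 × 10 = 900
  Plant3→Retailer1: 100 × 9 = 900
Total cost = 1960.
The route Plant1→Retailer3 is not used.

0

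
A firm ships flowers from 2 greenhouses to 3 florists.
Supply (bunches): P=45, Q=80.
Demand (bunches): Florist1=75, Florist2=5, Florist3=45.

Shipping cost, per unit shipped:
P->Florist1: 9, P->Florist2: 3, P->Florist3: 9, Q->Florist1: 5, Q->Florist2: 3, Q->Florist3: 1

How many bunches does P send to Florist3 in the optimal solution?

0

The minimum-cost plan:
  P->Florist1: 40 bunches
  P->Florist2: 5 bunches
  Q->Florist1: 35 bunches
  Q->Florist3: 45 bunches
Total cost = 595.
The route P→Florist3 is not used.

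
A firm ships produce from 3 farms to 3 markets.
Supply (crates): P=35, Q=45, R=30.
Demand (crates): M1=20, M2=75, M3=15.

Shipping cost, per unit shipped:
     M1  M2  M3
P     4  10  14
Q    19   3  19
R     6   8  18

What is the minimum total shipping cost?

665

Optimal allocation:
  P–M1: 20 × 4 = 80
  P–M3: 15 × 14 = 210
  Q–M2: 45 × 3 = 135
  R–M2: 30 × 8 = 240
Total = 80 + 210 + 135 + 240 = 665.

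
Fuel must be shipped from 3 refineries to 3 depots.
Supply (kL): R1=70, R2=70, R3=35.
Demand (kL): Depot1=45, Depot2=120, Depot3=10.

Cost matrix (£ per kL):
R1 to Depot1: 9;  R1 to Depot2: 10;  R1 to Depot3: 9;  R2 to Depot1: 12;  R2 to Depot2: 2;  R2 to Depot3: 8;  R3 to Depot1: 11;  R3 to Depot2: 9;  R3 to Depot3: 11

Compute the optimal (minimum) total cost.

1100

A cheapest plan:
  R1->Depot1: 45 × £9 = £405
  R1->Depot2: 15 × £10 = £150
  R1->Depot3: 10 × £9 = £90
  R2->Depot2: 70 × £2 = £140
  R3->Depot2: 35 × £9 = £315
Total = 405 + 150 + 90 + 140 + 315 = £1100.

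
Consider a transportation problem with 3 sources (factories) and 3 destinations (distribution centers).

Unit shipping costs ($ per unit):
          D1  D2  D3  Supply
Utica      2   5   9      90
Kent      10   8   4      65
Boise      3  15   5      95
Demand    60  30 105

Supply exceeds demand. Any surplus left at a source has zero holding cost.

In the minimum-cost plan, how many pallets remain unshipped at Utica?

Minimum-cost shipments:
  Utica to D1: 60 × $2 = $120
  Utica to D2: 30 × $5 = $150
  Kent to D3: 65 × $4 = $260
  Boise to D3: 40 × $5 = $200
Total cost = $730.
Utica ships 90 of its 90, leaving 0.

0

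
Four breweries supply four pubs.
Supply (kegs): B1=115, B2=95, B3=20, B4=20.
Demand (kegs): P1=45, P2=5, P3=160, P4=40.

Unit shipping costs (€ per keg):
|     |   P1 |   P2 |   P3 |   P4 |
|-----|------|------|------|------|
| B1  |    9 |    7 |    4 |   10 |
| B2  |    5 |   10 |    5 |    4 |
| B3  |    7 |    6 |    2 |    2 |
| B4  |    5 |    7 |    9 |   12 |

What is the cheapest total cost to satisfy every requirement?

1045

An optimal shipping plan:
  B1→P3: 115 × €4 = €460
  B2→P1: 30 × €5 = €150
  B2→P3: 25 × €5 = €125
  B2→P4: 40 × €4 = €160
  B3→P3: 20 × €2 = €40
  B4→P1: 15 × €5 = €75
  B4→P2: 5 × €7 = €35
Total = 460 + 150 + 125 + 160 + 40 + 75 + 35 = €1045.
(Supply check: B1 ships 115; B2 ships 95; B3 ships 20; B4 ships 20.)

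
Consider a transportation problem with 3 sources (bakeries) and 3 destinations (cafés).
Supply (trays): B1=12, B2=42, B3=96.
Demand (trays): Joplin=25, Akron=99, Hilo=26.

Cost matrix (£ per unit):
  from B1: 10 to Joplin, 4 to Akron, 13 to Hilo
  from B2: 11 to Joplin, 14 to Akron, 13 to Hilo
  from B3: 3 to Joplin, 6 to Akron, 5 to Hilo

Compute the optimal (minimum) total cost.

1111

A cheapest plan:
  B1–Akron: 12 × £4 = £48
  B2–Joplin: 25 × £11 = £275
  B2–Hilo: 17 × £13 = £221
  B3–Akron: 87 × £6 = £522
  B3–Hilo: 9 × £5 = £45
Total = 48 + 275 + 221 + 522 + 45 = £1111.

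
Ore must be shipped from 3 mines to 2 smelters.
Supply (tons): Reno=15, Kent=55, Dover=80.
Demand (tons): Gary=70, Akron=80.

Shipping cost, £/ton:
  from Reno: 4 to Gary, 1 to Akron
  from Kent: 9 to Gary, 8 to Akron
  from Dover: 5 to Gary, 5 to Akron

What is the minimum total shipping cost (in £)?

855

An optimal shipping plan:
  Reno→Akron: 15 tons
  Kent→Akron: 55 tons
  Dover→Gary: 70 tons
  Dover→Akron: 10 tons
Total cost = £855.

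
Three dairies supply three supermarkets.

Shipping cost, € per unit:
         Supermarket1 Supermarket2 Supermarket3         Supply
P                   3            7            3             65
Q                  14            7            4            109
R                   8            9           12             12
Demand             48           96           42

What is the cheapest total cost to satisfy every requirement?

991

Optimal allocation:
  P→Supermarket1: 48 × €3 = €144
  P→Supermarket3: 17 × €3 = €51
  Q→Supermarket2: 84 × €7 = €588
  Q→Supermarket3: 25 × €4 = €100
  R→Supermarket2: 12 × €9 = €108
Total = 144 + 51 + 588 + 100 + 108 = €991.
(Supply check: P ships 65; Q ships 109; R ships 12.)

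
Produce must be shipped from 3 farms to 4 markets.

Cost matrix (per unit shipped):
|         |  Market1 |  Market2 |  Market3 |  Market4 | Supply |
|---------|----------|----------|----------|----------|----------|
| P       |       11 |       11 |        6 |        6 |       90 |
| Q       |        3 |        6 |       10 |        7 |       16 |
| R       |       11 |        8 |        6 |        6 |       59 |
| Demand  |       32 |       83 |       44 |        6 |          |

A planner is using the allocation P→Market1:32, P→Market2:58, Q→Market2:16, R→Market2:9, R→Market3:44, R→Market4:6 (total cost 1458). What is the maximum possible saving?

Current plan cost = 32·11 + 58·11 + 16·6 + 9·8 + 44·6 + 6·6 = 1458.
Optimal plan:
  P→Market1: 16 × 11 = 176
  P→Market2: 24 × 11 = 264
  P→Market3: 44 × 6 = 264
  P→Market4: 6 × 6 = 36
  Q→Market1: 16 × 3 = 48
  R→Market2: 59 × 8 = 472
Optimal cost = 1260.
Saving = 1458 − 1260 = 198.

198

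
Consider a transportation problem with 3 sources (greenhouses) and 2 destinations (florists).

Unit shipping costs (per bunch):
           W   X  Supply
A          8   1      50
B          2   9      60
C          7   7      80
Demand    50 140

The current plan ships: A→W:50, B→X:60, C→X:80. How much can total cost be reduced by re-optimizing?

700

Current plan cost = 50·8 + 60·9 + 80·7 = 1500.
Optimal plan:
  A–X: 50 × 1 = 50
  B–W: 50 × 2 = 100
  B–X: 10 × 9 = 90
  C–X: 80 × 7 = 560
Optimal cost = 800.
Saving = 1500 − 800 = 700.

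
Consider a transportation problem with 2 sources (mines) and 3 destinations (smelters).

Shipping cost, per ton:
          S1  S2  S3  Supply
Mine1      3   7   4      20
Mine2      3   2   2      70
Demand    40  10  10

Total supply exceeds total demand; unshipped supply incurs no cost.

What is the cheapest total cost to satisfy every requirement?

A cheapest plan:
  Mine1–S1: 20 × 3 = 60
  Mine2–S1: 20 × 3 = 60
  Mine2–S2: 10 × 2 = 20
  Mine2–S3: 10 × 2 = 20
Total = 60 + 60 + 20 + 20 = 160.

160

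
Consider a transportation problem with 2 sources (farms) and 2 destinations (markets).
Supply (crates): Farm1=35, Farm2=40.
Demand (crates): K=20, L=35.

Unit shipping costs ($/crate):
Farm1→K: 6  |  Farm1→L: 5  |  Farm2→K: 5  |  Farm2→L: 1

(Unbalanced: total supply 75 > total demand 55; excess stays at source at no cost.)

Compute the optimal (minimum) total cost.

150

Optimal allocation:
  Farm1 to K: 15 × $6 = $90
  Farm2 to K: 5 × $5 = $25
  Farm2 to L: 35 × $1 = $35
Total = 90 + 25 + 35 = $150.
(Supply check: Farm1 ships 15; Farm2 ships 40.)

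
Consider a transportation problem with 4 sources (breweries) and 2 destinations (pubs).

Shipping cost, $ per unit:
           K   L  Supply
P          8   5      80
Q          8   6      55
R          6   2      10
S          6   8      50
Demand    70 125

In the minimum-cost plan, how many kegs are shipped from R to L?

10

Optimal shipments:
  P->L: 80 × $5 = $400
  Q->K: 20 × $8 = $160
  Q->L: 35 × $6 = $210
  R->L: 10 × $2 = $20
  S->K: 50 × $6 = $300
Total cost = $1090.
So R→L carries 10 kegs.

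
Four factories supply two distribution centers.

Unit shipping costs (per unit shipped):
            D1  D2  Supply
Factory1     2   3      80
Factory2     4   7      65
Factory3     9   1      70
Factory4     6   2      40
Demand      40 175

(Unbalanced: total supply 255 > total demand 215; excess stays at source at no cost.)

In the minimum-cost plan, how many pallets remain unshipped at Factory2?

40

An optimal plan:
  Factory1->D1: 15 × 2 = 30
  Factory1->D2: 65 × 3 = 195
  Factory2->D1: 25 × 4 = 100
  Factory3->D2: 70 × 1 = 70
  Factory4->D2: 40 × 2 = 80
Total cost = 475.
Factory2 ships 25 of its 65, leaving 40.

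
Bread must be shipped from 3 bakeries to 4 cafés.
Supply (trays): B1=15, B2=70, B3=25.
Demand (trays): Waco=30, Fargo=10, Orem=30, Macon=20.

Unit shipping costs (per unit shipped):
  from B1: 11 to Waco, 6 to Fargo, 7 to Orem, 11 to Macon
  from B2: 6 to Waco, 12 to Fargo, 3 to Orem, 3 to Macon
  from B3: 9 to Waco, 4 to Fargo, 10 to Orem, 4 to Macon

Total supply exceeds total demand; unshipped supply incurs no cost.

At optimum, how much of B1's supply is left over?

15

Minimum-cost shipments:
  B2->Waco: 30 × 6 = 180
  B2->Orem: 30 × 3 = 90
  B2->Macon: 10 × 3 = 30
  B3->Fargo: 10 × 4 = 40
  B3->Macon: 10 × 4 = 40
Total cost = 380.
B1 ships 0 of its 15, leaving 15.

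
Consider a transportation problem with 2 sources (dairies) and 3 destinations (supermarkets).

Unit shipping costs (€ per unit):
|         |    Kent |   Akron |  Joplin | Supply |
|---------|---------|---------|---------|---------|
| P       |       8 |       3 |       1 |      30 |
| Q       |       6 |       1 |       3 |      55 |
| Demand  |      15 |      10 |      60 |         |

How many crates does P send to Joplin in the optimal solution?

The minimum-cost plan:
  P–Joplin: 30 × €1 = €30
  Q–Kent: 15 × €6 = €90
  Q–Akron: 10 × €1 = €10
  Q–Joplin: 30 × €3 = €90
Total cost = €220.
So P→Joplin carries 30 crates.

30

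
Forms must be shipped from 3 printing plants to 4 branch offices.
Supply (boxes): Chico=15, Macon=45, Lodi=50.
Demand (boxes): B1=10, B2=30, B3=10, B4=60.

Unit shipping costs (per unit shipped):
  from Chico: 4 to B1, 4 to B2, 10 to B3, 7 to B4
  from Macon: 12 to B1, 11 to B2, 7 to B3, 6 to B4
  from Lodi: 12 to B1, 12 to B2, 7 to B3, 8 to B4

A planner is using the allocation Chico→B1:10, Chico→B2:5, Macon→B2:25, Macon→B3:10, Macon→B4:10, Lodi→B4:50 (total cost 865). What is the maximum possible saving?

Current plan cost = 10·4 + 5·4 + 25·11 + 10·7 + 10·6 + 50·8 = 865.
Optimal plan:
  Chico→B2: 15 × 4 = 60
  Macon→B4: 45 × 6 = 270
  Lodi→B1: 10 × 12 = 120
  Lodi→B2: 15 × 12 = 180
  Lodi→B3: 10 × 7 = 70
  Lodi→B4: 15 × 8 = 120
Optimal cost = 820.
Saving = 865 − 820 = 45.

45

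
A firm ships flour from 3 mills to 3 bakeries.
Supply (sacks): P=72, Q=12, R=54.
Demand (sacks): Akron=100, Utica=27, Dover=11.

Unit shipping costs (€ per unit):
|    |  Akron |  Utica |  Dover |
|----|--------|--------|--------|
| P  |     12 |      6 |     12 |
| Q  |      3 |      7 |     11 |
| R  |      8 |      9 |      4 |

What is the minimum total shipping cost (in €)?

1126

A cheapest plan:
  P to Akron: 45 × €12 = €540
  P to Utica: 27 × €6 = €162
  Q to Akron: 12 × €3 = €36
  R to Akron: 43 × €8 = €344
  R to Dover: 11 × €4 = €44
Total = 540 + 162 + 36 + 344 + 44 = €1126.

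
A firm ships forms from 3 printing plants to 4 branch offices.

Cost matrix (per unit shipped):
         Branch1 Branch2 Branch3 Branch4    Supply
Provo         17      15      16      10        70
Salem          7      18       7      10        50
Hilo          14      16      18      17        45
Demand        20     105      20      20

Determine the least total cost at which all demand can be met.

A cheapest plan:
  Provo to Branch2: 60 × 15 = 900
  Provo to Branch4: 10 × 10 = 100
  Salem to Branch1: 20 × 7 = 140
  Salem to Branch3: 20 × 7 = 140
  Salem to Branch4: 10 × 10 = 100
  Hilo to Branch2: 45 × 16 = 720
Total = 900 + 100 + 140 + 140 + 100 + 720 = 2100.

2100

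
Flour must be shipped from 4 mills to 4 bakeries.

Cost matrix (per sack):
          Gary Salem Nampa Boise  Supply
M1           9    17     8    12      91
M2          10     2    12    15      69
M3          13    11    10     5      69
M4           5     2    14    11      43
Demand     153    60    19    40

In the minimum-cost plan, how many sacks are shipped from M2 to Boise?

0

Solving gives:
  M1 to Gary: 91 × 9 = 819
  M2 to Gary: 9 × 10 = 90
  M2 to Salem: 60 × 2 = 120
  M3 to Gary: 10 × 13 = 130
  M3 to Nampa: 19 × 10 = 190
  M3 to Boise: 40 × 5 = 200
  M4 to Gary: 43 × 5 = 215
Total cost = 1764.
The route M2→Boise is not used.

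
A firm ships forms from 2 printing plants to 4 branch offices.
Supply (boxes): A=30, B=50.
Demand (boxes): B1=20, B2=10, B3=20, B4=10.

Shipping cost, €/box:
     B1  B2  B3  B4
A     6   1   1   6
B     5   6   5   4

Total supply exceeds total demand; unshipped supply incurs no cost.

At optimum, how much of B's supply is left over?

20

An optimal plan:
  A–B2: 10 × €1 = €10
  A–B3: 20 × €1 = €20
  B–B1: 20 × €5 = €100
  B–B4: 10 × €4 = €40
Total cost = €170.
B ships 30 of its 50, leaving 20.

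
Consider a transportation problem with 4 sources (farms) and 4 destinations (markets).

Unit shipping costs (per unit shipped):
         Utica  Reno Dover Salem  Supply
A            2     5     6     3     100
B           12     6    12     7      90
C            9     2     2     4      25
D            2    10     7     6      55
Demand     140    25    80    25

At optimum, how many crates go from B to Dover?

Solving gives:
  A–Utica: 85 × 2 = 170
  A–Dover: 15 × 6 = 90
  B–Reno: 25 × 6 = 150
  B–Dover: 40 × 12 = 480
  B–Salem: 25 × 7 = 175
  C–Dover: 25 × 2 = 50
  D–Utica: 55 × 2 = 110
Total cost = 1225.
So B→Dover carries 40 crates.

40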